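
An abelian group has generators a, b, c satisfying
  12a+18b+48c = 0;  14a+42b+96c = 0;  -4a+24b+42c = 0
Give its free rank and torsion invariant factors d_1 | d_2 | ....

rank_ℚ(R)=3; free=3−3=0
SNF(R) diag = [2, 6, 18] → torsion [2, 6, 18]

Answer: M ≅ ℤ/2 ⊕ ℤ/6 ⊕ ℤ/18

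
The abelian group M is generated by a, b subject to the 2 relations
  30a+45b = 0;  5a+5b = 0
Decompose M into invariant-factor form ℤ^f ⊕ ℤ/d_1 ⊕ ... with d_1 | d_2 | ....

Answer: M ≅ ℤ/5 ⊕ ℤ/15

Derivation:
rank_ℚ(R)=2; free=2−2=0
SNF(R) diag = [5, 15] → torsion [5, 15]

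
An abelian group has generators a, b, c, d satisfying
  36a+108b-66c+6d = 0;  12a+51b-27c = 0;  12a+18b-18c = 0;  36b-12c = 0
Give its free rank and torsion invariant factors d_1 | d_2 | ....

rank_ℚ(R)=4; free=4−4=0
SNF(R) diag = [3, 6, 12, 24] → torsion [3, 6, 12, 24]

Answer: M ≅ ℤ/3 ⊕ ℤ/6 ⊕ ℤ/12 ⊕ ℤ/24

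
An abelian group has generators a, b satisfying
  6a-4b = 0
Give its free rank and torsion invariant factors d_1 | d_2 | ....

Answer: M ≅ ℤ^1 ⊕ ℤ/2

Derivation:
rank_ℚ(R)=1; free=2−1=1
SNF(R) diag = [2] → torsion [2]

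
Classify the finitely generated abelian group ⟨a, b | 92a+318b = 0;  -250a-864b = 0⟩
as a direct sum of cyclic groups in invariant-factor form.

rank_ℚ(R)=2; free=2−2=0
SNF(R) diag = [2, 6] → torsion [2, 6]

Answer: M ≅ ℤ/2 ⊕ ℤ/6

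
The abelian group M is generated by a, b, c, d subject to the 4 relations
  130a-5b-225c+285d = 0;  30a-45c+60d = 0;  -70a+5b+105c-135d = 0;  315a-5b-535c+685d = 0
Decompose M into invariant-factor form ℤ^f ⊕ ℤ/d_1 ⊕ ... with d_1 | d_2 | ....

Answer: M ≅ ℤ/5 ⊕ ℤ/5 ⊕ ℤ/15 ⊕ ℤ/30

Derivation:
rank_ℚ(R)=4; free=4−4=0
SNF(R) diag = [5, 5, 15, 30] → torsion [5, 5, 15, 30]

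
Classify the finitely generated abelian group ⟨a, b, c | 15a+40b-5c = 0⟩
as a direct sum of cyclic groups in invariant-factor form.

rank_ℚ(R)=1; free=3−1=2
SNF(R) diag = [5] → torsion [5]

Answer: M ≅ ℤ^2 ⊕ ℤ/5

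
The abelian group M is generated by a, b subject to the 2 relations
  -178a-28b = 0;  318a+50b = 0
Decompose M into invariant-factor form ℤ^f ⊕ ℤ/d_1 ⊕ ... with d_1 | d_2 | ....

rank_ℚ(R)=2; free=2−2=0
SNF(R) diag = [2, 2] → torsion [2, 2]

Answer: M ≅ ℤ/2 ⊕ ℤ/2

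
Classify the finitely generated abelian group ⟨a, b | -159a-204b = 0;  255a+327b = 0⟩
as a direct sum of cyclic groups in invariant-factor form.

rank_ℚ(R)=2; free=2−2=0
SNF(R) diag = [3, 9] → torsion [3, 9]

Answer: M ≅ ℤ/3 ⊕ ℤ/9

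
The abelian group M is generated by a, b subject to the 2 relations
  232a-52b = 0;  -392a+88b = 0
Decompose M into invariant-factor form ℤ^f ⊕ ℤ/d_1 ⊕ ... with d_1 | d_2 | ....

Answer: M ≅ ℤ/4 ⊕ ℤ/8

Derivation:
rank_ℚ(R)=2; free=2−2=0
SNF(R) diag = [4, 8] → torsion [4, 8]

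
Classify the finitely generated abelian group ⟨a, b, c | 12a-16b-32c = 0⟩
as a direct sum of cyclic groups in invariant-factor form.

Answer: M ≅ ℤ^2 ⊕ ℤ/4

Derivation:
rank_ℚ(R)=1; free=3−1=2
SNF(R) diag = [4] → torsion [4]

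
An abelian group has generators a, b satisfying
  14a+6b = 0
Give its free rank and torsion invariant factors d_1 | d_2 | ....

Answer: M ≅ ℤ^1 ⊕ ℤ/2

Derivation:
rank_ℚ(R)=1; free=2−1=1
SNF(R) diag = [2] → torsion [2]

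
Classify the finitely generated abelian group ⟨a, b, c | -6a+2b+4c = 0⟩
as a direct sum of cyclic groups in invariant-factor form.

rank_ℚ(R)=1; free=3−1=2
SNF(R) diag = [2] → torsion [2]

Answer: M ≅ ℤ^2 ⊕ ℤ/2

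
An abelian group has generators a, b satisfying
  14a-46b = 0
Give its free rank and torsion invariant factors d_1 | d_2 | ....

Answer: M ≅ ℤ^1 ⊕ ℤ/2

Derivation:
rank_ℚ(R)=1; free=2−1=1
SNF(R) diag = [2] → torsion [2]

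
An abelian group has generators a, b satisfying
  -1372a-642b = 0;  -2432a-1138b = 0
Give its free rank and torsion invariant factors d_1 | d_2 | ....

Answer: M ≅ ℤ/2 ⊕ ℤ/4

Derivation:
rank_ℚ(R)=2; free=2−2=0
SNF(R) diag = [2, 4] → torsion [2, 4]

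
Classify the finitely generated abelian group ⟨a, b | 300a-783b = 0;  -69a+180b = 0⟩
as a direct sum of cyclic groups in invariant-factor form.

rank_ℚ(R)=2; free=2−2=0
SNF(R) diag = [3, 9] → torsion [3, 9]

Answer: M ≅ ℤ/3 ⊕ ℤ/9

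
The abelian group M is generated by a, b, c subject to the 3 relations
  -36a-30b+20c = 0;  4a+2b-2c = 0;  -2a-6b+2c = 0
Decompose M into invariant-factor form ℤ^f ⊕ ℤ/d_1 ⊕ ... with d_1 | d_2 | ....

Answer: M ≅ ℤ/2 ⊕ ℤ/2 ⊕ ℤ/2

Derivation:
rank_ℚ(R)=3; free=3−3=0
SNF(R) diag = [2, 2, 2] → torsion [2, 2, 2]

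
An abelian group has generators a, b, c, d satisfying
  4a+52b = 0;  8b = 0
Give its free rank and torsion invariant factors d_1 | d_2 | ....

rank_ℚ(R)=2; free=4−2=2
SNF(R) diag = [4, 8] → torsion [4, 8]

Answer: M ≅ ℤ^2 ⊕ ℤ/4 ⊕ ℤ/8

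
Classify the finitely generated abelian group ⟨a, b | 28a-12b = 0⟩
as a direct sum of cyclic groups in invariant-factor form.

Answer: M ≅ ℤ^1 ⊕ ℤ/4

Derivation:
rank_ℚ(R)=1; free=2−1=1
SNF(R) diag = [4] → torsion [4]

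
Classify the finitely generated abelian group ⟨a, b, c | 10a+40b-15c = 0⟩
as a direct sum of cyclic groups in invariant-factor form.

rank_ℚ(R)=1; free=3−1=2
SNF(R) diag = [5] → torsion [5]

Answer: M ≅ ℤ^2 ⊕ ℤ/5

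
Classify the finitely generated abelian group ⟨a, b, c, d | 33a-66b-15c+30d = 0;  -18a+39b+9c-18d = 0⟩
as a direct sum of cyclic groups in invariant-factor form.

Answer: M ≅ ℤ^2 ⊕ ℤ/3 ⊕ ℤ/3

Derivation:
rank_ℚ(R)=2; free=4−2=2
SNF(R) diag = [3, 3] → torsion [3, 3]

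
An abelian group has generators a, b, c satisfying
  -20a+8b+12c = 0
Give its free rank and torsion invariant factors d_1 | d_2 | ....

rank_ℚ(R)=1; free=3−1=2
SNF(R) diag = [4] → torsion [4]

Answer: M ≅ ℤ^2 ⊕ ℤ/4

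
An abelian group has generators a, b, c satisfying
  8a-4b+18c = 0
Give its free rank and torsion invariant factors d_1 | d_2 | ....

rank_ℚ(R)=1; free=3−1=2
SNF(R) diag = [2] → torsion [2]

Answer: M ≅ ℤ^2 ⊕ ℤ/2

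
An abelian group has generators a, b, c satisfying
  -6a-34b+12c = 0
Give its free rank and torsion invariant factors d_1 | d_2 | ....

rank_ℚ(R)=1; free=3−1=2
SNF(R) diag = [2] → torsion [2]

Answer: M ≅ ℤ^2 ⊕ ℤ/2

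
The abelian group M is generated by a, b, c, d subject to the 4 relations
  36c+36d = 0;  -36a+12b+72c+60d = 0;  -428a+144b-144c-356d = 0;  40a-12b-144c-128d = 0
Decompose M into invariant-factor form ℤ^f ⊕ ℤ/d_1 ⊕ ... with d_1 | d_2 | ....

Answer: M ≅ ℤ/4 ⊕ ℤ/12 ⊕ ℤ/36 ⊕ ℤ/72

Derivation:
rank_ℚ(R)=4; free=4−4=0
SNF(R) diag = [4, 12, 36, 72] → torsion [4, 12, 36, 72]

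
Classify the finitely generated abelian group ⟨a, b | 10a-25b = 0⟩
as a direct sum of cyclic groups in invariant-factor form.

Answer: M ≅ ℤ^1 ⊕ ℤ/5

Derivation:
rank_ℚ(R)=1; free=2−1=1
SNF(R) diag = [5] → torsion [5]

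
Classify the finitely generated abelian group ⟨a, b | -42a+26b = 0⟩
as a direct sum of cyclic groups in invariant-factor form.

rank_ℚ(R)=1; free=2−1=1
SNF(R) diag = [2] → torsion [2]

Answer: M ≅ ℤ^1 ⊕ ℤ/2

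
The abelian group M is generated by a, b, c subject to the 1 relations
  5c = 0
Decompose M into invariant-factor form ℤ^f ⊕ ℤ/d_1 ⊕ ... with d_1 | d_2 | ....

Answer: M ≅ ℤ^2 ⊕ ℤ/5

Derivation:
rank_ℚ(R)=1; free=3−1=2
SNF(R) diag = [5] → torsion [5]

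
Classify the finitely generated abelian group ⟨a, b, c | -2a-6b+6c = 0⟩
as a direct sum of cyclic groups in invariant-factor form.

Answer: M ≅ ℤ^2 ⊕ ℤ/2

Derivation:
rank_ℚ(R)=1; free=3−1=2
SNF(R) diag = [2] → torsion [2]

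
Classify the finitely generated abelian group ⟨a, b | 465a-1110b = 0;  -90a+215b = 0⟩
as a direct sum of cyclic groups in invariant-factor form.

rank_ℚ(R)=2; free=2−2=0
SNF(R) diag = [5, 15] → torsion [5, 15]

Answer: M ≅ ℤ/5 ⊕ ℤ/15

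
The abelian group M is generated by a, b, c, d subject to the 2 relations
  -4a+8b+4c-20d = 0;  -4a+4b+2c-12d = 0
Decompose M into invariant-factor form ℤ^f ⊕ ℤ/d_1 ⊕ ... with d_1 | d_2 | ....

Answer: M ≅ ℤ^2 ⊕ ℤ/2 ⊕ ℤ/4

Derivation:
rank_ℚ(R)=2; free=4−2=2
SNF(R) diag = [2, 4] → torsion [2, 4]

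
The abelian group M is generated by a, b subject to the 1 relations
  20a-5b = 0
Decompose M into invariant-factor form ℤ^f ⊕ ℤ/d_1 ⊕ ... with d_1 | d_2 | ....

rank_ℚ(R)=1; free=2−1=1
SNF(R) diag = [5] → torsion [5]

Answer: M ≅ ℤ^1 ⊕ ℤ/5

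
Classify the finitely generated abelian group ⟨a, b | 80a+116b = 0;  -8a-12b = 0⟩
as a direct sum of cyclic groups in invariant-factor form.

Answer: M ≅ ℤ/4 ⊕ ℤ/8

Derivation:
rank_ℚ(R)=2; free=2−2=0
SNF(R) diag = [4, 8] → torsion [4, 8]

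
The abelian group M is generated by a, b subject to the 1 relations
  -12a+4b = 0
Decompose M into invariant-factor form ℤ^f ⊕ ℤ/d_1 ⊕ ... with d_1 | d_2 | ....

rank_ℚ(R)=1; free=2−1=1
SNF(R) diag = [4] → torsion [4]

Answer: M ≅ ℤ^1 ⊕ ℤ/4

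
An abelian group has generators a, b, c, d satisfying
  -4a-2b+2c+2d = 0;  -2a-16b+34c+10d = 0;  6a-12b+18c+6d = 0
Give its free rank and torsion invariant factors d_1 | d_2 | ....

Answer: M ≅ ℤ^1 ⊕ ℤ/2 ⊕ ℤ/6 ⊕ ℤ/12

Derivation:
rank_ℚ(R)=3; free=4−3=1
SNF(R) diag = [2, 6, 12] → torsion [2, 6, 12]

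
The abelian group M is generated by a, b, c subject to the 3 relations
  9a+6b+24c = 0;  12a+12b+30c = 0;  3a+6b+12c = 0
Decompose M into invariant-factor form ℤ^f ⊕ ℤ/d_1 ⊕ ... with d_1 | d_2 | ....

Answer: M ≅ ℤ/3 ⊕ ℤ/6 ⊕ ℤ/12

Derivation:
rank_ℚ(R)=3; free=3−3=0
SNF(R) diag = [3, 6, 12] → torsion [3, 6, 12]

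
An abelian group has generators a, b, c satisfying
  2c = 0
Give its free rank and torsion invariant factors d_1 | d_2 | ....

rank_ℚ(R)=1; free=3−1=2
SNF(R) diag = [2] → torsion [2]

Answer: M ≅ ℤ^2 ⊕ ℤ/2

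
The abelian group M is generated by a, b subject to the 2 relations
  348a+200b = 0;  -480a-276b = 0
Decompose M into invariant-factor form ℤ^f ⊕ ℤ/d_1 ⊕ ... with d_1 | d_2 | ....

rank_ℚ(R)=2; free=2−2=0
SNF(R) diag = [4, 12] → torsion [4, 12]

Answer: M ≅ ℤ/4 ⊕ ℤ/12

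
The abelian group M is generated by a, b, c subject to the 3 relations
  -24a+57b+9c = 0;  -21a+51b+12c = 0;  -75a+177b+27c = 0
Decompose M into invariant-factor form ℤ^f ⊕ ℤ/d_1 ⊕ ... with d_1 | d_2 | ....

Answer: M ≅ ℤ/3 ⊕ ℤ/3 ⊕ ℤ/9

Derivation:
rank_ℚ(R)=3; free=3−3=0
SNF(R) diag = [3, 3, 9] → torsion [3, 3, 9]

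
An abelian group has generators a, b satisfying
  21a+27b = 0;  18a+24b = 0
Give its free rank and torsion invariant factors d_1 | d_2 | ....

Answer: M ≅ ℤ/3 ⊕ ℤ/6

Derivation:
rank_ℚ(R)=2; free=2−2=0
SNF(R) diag = [3, 6] → torsion [3, 6]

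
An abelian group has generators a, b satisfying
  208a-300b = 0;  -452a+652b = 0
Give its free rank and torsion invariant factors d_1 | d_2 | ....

Answer: M ≅ ℤ/4 ⊕ ℤ/4

Derivation:
rank_ℚ(R)=2; free=2−2=0
SNF(R) diag = [4, 4] → torsion [4, 4]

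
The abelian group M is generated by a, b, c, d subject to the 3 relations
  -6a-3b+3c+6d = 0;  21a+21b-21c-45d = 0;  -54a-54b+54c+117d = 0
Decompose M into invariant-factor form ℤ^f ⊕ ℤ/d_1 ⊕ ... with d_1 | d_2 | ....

Answer: M ≅ ℤ^1 ⊕ ℤ/3 ⊕ ℤ/3 ⊕ ℤ/9

Derivation:
rank_ℚ(R)=3; free=4−3=1
SNF(R) diag = [3, 3, 9] → torsion [3, 3, 9]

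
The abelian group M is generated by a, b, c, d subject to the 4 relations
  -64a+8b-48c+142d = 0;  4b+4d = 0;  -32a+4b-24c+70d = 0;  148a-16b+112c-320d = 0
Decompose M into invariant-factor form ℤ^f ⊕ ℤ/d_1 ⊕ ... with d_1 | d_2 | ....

Answer: M ≅ ℤ/2 ⊕ ℤ/4 ⊕ ℤ/4 ⊕ ℤ/8

Derivation:
rank_ℚ(R)=4; free=4−4=0
SNF(R) diag = [2, 4, 4, 8] → torsion [2, 4, 4, 8]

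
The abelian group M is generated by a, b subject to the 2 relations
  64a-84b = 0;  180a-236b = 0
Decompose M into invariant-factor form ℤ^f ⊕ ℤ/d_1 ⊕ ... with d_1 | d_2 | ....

Answer: M ≅ ℤ/4 ⊕ ℤ/4

Derivation:
rank_ℚ(R)=2; free=2−2=0
SNF(R) diag = [4, 4] → torsion [4, 4]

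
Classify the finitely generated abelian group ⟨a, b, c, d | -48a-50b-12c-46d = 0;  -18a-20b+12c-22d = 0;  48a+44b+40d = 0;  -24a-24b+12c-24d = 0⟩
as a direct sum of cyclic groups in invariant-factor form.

rank_ℚ(R)=4; free=4−4=0
SNF(R) diag = [2, 6, 12, 36] → torsion [2, 6, 12, 36]

Answer: M ≅ ℤ/2 ⊕ ℤ/6 ⊕ ℤ/12 ⊕ ℤ/36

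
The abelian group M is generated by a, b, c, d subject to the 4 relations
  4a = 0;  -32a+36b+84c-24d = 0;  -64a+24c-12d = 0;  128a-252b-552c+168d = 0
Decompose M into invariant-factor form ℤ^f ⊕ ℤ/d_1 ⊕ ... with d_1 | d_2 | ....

Answer: M ≅ ℤ/4 ⊕ ℤ/12 ⊕ ℤ/36 ⊕ ℤ/36

Derivation:
rank_ℚ(R)=4; free=4−4=0
SNF(R) diag = [4, 12, 36, 36] → torsion [4, 12, 36, 36]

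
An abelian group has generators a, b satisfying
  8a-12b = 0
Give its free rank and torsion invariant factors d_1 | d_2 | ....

rank_ℚ(R)=1; free=2−1=1
SNF(R) diag = [4] → torsion [4]

Answer: M ≅ ℤ^1 ⊕ ℤ/4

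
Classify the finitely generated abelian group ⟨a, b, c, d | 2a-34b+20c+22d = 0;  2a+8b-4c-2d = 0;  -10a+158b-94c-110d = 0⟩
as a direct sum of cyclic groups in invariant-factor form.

rank_ℚ(R)=3; free=4−3=1
SNF(R) diag = [2, 6, 6] → torsion [2, 6, 6]

Answer: M ≅ ℤ^1 ⊕ ℤ/2 ⊕ ℤ/6 ⊕ ℤ/6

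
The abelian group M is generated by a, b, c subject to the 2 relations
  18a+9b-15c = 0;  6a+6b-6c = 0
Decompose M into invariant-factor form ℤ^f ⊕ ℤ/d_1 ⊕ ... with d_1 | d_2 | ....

rank_ℚ(R)=2; free=3−2=1
SNF(R) diag = [3, 6] → torsion [3, 6]

Answer: M ≅ ℤ^1 ⊕ ℤ/3 ⊕ ℤ/6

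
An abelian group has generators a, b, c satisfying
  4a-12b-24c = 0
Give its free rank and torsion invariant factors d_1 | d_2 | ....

rank_ℚ(R)=1; free=3−1=2
SNF(R) diag = [4] → torsion [4]

Answer: M ≅ ℤ^2 ⊕ ℤ/4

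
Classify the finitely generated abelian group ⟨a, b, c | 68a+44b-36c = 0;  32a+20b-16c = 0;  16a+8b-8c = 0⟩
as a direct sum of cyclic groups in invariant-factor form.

Answer: M ≅ ℤ/4 ⊕ ℤ/4 ⊕ ℤ/8

Derivation:
rank_ℚ(R)=3; free=3−3=0
SNF(R) diag = [4, 4, 8] → torsion [4, 4, 8]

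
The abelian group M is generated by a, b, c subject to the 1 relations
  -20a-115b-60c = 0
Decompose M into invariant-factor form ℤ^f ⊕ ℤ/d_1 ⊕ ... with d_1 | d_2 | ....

rank_ℚ(R)=1; free=3−1=2
SNF(R) diag = [5] → torsion [5]

Answer: M ≅ ℤ^2 ⊕ ℤ/5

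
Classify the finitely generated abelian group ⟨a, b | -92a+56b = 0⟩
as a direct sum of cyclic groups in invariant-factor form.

rank_ℚ(R)=1; free=2−1=1
SNF(R) diag = [4] → torsion [4]

Answer: M ≅ ℤ^1 ⊕ ℤ/4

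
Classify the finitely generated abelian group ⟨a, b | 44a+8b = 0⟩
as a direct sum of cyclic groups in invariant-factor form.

Answer: M ≅ ℤ^1 ⊕ ℤ/4

Derivation:
rank_ℚ(R)=1; free=2−1=1
SNF(R) diag = [4] → torsion [4]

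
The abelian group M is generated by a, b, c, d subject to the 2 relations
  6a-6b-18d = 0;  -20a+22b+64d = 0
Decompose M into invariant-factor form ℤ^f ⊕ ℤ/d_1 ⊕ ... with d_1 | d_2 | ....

rank_ℚ(R)=2; free=4−2=2
SNF(R) diag = [2, 6] → torsion [2, 6]

Answer: M ≅ ℤ^2 ⊕ ℤ/2 ⊕ ℤ/6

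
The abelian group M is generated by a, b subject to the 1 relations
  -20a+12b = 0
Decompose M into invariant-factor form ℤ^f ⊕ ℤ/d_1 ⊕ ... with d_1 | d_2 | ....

rank_ℚ(R)=1; free=2−1=1
SNF(R) diag = [4] → torsion [4]

Answer: M ≅ ℤ^1 ⊕ ℤ/4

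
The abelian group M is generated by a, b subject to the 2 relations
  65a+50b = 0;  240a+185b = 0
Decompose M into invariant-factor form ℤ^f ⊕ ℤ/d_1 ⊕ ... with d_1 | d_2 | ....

rank_ℚ(R)=2; free=2−2=0
SNF(R) diag = [5, 5] → torsion [5, 5]

Answer: M ≅ ℤ/5 ⊕ ℤ/5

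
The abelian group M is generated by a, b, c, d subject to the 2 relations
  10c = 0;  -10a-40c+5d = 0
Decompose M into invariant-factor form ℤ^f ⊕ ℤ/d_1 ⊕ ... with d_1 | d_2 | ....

Answer: M ≅ ℤ^2 ⊕ ℤ/5 ⊕ ℤ/10

Derivation:
rank_ℚ(R)=2; free=4−2=2
SNF(R) diag = [5, 10] → torsion [5, 10]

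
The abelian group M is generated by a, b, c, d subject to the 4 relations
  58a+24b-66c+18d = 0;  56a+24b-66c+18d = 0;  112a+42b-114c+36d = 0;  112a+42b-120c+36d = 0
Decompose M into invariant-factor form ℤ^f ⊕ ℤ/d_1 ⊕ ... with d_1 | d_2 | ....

rank_ℚ(R)=4; free=4−4=0
SNF(R) diag = [2, 6, 6, 18] → torsion [2, 6, 6, 18]

Answer: M ≅ ℤ/2 ⊕ ℤ/6 ⊕ ℤ/6 ⊕ ℤ/18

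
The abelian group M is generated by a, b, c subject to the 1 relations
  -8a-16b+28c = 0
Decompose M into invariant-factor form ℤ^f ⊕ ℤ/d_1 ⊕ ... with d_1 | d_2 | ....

Answer: M ≅ ℤ^2 ⊕ ℤ/4

Derivation:
rank_ℚ(R)=1; free=3−1=2
SNF(R) diag = [4] → torsion [4]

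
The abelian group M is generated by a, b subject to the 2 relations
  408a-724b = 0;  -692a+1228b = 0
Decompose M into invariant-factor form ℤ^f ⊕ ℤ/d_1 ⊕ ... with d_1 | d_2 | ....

rank_ℚ(R)=2; free=2−2=0
SNF(R) diag = [4, 4] → torsion [4, 4]

Answer: M ≅ ℤ/4 ⊕ ℤ/4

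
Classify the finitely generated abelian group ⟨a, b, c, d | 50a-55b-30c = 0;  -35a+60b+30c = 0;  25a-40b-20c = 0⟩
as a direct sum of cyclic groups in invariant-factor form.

rank_ℚ(R)=3; free=4−3=1
SNF(R) diag = [5, 5, 10] → torsion [5, 5, 10]

Answer: M ≅ ℤ^1 ⊕ ℤ/5 ⊕ ℤ/5 ⊕ ℤ/10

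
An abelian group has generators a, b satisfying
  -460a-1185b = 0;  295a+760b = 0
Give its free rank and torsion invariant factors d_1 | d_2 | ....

Answer: M ≅ ℤ/5 ⊕ ℤ/5

Derivation:
rank_ℚ(R)=2; free=2−2=0
SNF(R) diag = [5, 5] → torsion [5, 5]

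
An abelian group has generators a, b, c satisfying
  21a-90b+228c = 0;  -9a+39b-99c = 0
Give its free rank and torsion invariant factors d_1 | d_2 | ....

rank_ℚ(R)=2; free=3−2=1
SNF(R) diag = [3, 3] → torsion [3, 3]

Answer: M ≅ ℤ^1 ⊕ ℤ/3 ⊕ ℤ/3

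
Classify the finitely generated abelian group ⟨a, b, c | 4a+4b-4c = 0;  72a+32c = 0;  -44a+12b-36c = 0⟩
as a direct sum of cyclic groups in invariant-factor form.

Answer: M ≅ ℤ/4 ⊕ ℤ/8 ⊕ ℤ/8

Derivation:
rank_ℚ(R)=3; free=3−3=0
SNF(R) diag = [4, 8, 8] → torsion [4, 8, 8]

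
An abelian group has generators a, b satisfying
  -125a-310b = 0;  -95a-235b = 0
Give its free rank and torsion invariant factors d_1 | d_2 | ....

Answer: M ≅ ℤ/5 ⊕ ℤ/15

Derivation:
rank_ℚ(R)=2; free=2−2=0
SNF(R) diag = [5, 15] → torsion [5, 15]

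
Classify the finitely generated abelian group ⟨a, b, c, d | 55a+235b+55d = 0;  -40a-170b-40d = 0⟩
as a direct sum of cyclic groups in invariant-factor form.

rank_ℚ(R)=2; free=4−2=2
SNF(R) diag = [5, 10] → torsion [5, 10]

Answer: M ≅ ℤ^2 ⊕ ℤ/5 ⊕ ℤ/10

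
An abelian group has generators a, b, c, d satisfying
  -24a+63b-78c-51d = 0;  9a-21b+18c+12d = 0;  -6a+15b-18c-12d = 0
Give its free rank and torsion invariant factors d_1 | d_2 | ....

rank_ℚ(R)=3; free=4−3=1
SNF(R) diag = [3, 3, 3] → torsion [3, 3, 3]

Answer: M ≅ ℤ^1 ⊕ ℤ/3 ⊕ ℤ/3 ⊕ ℤ/3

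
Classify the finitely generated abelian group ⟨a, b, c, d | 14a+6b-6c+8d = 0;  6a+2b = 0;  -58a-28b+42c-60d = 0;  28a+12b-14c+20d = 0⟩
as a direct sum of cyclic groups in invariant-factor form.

rank_ℚ(R)=4; free=4−4=0
SNF(R) diag = [2, 2, 2, 4] → torsion [2, 2, 2, 4]

Answer: M ≅ ℤ/2 ⊕ ℤ/2 ⊕ ℤ/2 ⊕ ℤ/4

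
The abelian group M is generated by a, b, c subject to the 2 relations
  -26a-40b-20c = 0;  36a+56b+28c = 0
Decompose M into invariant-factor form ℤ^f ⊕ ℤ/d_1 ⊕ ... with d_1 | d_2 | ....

rank_ℚ(R)=2; free=3−2=1
SNF(R) diag = [2, 4] → torsion [2, 4]

Answer: M ≅ ℤ^1 ⊕ ℤ/2 ⊕ ℤ/4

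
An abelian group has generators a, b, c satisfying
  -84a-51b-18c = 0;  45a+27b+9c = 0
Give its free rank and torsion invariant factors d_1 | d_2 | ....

Answer: M ≅ ℤ^1 ⊕ ℤ/3 ⊕ ℤ/9

Derivation:
rank_ℚ(R)=2; free=3−2=1
SNF(R) diag = [3, 9] → torsion [3, 9]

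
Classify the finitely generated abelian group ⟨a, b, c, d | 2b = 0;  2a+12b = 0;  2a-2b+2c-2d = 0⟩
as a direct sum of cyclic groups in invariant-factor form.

Answer: M ≅ ℤ^1 ⊕ ℤ/2 ⊕ ℤ/2 ⊕ ℤ/2

Derivation:
rank_ℚ(R)=3; free=4−3=1
SNF(R) diag = [2, 2, 2] → torsion [2, 2, 2]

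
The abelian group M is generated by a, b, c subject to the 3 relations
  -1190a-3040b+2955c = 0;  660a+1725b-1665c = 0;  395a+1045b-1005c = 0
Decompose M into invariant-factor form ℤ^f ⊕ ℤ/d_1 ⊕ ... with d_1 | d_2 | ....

Answer: M ≅ ℤ/5 ⊕ ℤ/15 ⊕ ℤ/45

Derivation:
rank_ℚ(R)=3; free=3−3=0
SNF(R) diag = [5, 15, 45] → torsion [5, 15, 45]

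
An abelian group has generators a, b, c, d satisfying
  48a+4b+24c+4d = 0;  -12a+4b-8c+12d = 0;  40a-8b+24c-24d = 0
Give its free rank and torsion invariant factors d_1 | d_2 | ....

rank_ℚ(R)=3; free=4−3=1
SNF(R) diag = [4, 4, 8] → torsion [4, 4, 8]

Answer: M ≅ ℤ^1 ⊕ ℤ/4 ⊕ ℤ/4 ⊕ ℤ/8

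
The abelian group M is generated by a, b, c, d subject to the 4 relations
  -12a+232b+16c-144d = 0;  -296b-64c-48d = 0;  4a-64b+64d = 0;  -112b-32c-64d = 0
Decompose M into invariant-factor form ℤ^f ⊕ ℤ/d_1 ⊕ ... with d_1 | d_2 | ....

rank_ℚ(R)=4; free=4−4=0
SNF(R) diag = [4, 8, 16, 32] → torsion [4, 8, 16, 32]

Answer: M ≅ ℤ/4 ⊕ ℤ/8 ⊕ ℤ/16 ⊕ ℤ/32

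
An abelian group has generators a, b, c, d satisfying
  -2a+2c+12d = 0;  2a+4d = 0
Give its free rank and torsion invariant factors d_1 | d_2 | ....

rank_ℚ(R)=2; free=4−2=2
SNF(R) diag = [2, 2] → torsion [2, 2]

Answer: M ≅ ℤ^2 ⊕ ℤ/2 ⊕ ℤ/2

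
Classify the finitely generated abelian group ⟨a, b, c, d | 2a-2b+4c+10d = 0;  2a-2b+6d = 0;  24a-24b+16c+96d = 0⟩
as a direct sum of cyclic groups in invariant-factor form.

rank_ℚ(R)=3; free=4−3=1
SNF(R) diag = [2, 4, 8] → torsion [2, 4, 8]

Answer: M ≅ ℤ^1 ⊕ ℤ/2 ⊕ ℤ/4 ⊕ ℤ/8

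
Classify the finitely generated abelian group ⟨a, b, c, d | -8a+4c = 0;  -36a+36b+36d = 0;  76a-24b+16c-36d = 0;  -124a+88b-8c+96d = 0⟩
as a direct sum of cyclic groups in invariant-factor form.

rank_ℚ(R)=4; free=4−4=0
SNF(R) diag = [4, 4, 12, 36] → torsion [4, 4, 12, 36]

Answer: M ≅ ℤ/4 ⊕ ℤ/4 ⊕ ℤ/12 ⊕ ℤ/36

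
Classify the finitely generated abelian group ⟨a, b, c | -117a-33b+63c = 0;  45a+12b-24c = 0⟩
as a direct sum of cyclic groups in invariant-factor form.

rank_ℚ(R)=2; free=3−2=1
SNF(R) diag = [3, 3] → torsion [3, 3]

Answer: M ≅ ℤ^1 ⊕ ℤ/3 ⊕ ℤ/3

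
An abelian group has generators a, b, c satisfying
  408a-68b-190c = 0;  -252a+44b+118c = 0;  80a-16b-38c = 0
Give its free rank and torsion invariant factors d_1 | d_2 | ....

Answer: M ≅ ℤ/2 ⊕ ℤ/4 ⊕ ℤ/12

Derivation:
rank_ℚ(R)=3; free=3−3=0
SNF(R) diag = [2, 4, 12] → torsion [2, 4, 12]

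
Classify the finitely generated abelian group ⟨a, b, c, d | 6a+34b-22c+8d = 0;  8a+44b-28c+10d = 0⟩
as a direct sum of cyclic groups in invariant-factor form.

rank_ℚ(R)=2; free=4−2=2
SNF(R) diag = [2, 2] → torsion [2, 2]

Answer: M ≅ ℤ^2 ⊕ ℤ/2 ⊕ ℤ/2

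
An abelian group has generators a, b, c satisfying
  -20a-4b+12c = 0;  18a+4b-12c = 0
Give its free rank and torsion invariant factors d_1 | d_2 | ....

Answer: M ≅ ℤ^1 ⊕ ℤ/2 ⊕ ℤ/4

Derivation:
rank_ℚ(R)=2; free=3−2=1
SNF(R) diag = [2, 4] → torsion [2, 4]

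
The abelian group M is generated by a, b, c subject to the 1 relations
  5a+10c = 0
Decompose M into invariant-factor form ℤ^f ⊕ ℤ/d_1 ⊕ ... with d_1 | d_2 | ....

Answer: M ≅ ℤ^2 ⊕ ℤ/5

Derivation:
rank_ℚ(R)=1; free=3−1=2
SNF(R) diag = [5] → torsion [5]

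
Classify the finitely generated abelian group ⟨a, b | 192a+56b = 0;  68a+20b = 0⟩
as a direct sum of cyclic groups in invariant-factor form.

rank_ℚ(R)=2; free=2−2=0
SNF(R) diag = [4, 8] → torsion [4, 8]

Answer: M ≅ ℤ/4 ⊕ ℤ/8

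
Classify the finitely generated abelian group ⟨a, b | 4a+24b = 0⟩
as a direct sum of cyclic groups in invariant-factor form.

Answer: M ≅ ℤ^1 ⊕ ℤ/4

Derivation:
rank_ℚ(R)=1; free=2−1=1
SNF(R) diag = [4] → torsion [4]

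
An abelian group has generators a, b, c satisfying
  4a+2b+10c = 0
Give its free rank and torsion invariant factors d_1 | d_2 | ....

Answer: M ≅ ℤ^2 ⊕ ℤ/2

Derivation:
rank_ℚ(R)=1; free=3−1=2
SNF(R) diag = [2] → torsion [2]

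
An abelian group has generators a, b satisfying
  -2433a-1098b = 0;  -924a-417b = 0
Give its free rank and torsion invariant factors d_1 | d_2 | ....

Answer: M ≅ ℤ/3 ⊕ ℤ/3

Derivation:
rank_ℚ(R)=2; free=2−2=0
SNF(R) diag = [3, 3] → torsion [3, 3]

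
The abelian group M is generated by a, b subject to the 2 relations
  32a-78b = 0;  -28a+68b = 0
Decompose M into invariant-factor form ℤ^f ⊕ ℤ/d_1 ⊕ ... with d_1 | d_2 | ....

Answer: M ≅ ℤ/2 ⊕ ℤ/4

Derivation:
rank_ℚ(R)=2; free=2−2=0
SNF(R) diag = [2, 4] → torsion [2, 4]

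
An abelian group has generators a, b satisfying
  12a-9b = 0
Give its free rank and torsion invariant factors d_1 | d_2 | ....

rank_ℚ(R)=1; free=2−1=1
SNF(R) diag = [3] → torsion [3]

Answer: M ≅ ℤ^1 ⊕ ℤ/3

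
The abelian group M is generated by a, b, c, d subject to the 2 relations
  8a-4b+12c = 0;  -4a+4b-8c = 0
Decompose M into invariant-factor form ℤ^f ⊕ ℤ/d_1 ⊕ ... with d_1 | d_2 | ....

rank_ℚ(R)=2; free=4−2=2
SNF(R) diag = [4, 4] → torsion [4, 4]

Answer: M ≅ ℤ^2 ⊕ ℤ/4 ⊕ ℤ/4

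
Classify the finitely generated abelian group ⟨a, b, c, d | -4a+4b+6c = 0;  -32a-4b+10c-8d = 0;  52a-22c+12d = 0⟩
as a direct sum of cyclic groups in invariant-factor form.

rank_ℚ(R)=3; free=4−3=1
SNF(R) diag = [2, 4, 4] → torsion [2, 4, 4]

Answer: M ≅ ℤ^1 ⊕ ℤ/2 ⊕ ℤ/4 ⊕ ℤ/4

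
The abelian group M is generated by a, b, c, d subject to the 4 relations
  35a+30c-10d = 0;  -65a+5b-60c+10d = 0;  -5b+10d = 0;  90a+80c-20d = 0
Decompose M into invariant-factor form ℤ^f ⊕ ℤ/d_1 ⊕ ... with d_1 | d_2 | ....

Answer: M ≅ ℤ/5 ⊕ ℤ/5 ⊕ ℤ/10 ⊕ ℤ/20

Derivation:
rank_ℚ(R)=4; free=4−4=0
SNF(R) diag = [5, 5, 10, 20] → torsion [5, 5, 10, 20]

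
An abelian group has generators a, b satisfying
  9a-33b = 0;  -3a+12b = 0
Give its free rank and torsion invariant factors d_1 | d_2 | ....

rank_ℚ(R)=2; free=2−2=0
SNF(R) diag = [3, 3] → torsion [3, 3]

Answer: M ≅ ℤ/3 ⊕ ℤ/3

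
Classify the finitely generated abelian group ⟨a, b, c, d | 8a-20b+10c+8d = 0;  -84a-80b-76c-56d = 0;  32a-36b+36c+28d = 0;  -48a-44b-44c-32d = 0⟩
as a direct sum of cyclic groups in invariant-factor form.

rank_ℚ(R)=4; free=4−4=0
SNF(R) diag = [2, 4, 4, 12] → torsion [2, 4, 4, 12]

Answer: M ≅ ℤ/2 ⊕ ℤ/4 ⊕ ℤ/4 ⊕ ℤ/12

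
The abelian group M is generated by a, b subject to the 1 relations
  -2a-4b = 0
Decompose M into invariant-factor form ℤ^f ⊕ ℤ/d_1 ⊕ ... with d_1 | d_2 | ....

Answer: M ≅ ℤ^1 ⊕ ℤ/2

Derivation:
rank_ℚ(R)=1; free=2−1=1
SNF(R) diag = [2] → torsion [2]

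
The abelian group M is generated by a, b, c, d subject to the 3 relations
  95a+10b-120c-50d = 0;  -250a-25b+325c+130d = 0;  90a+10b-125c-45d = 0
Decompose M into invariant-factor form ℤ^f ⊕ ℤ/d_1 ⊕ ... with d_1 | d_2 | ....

rank_ℚ(R)=3; free=4−3=1
SNF(R) diag = [5, 5, 15] → torsion [5, 5, 15]

Answer: M ≅ ℤ^1 ⊕ ℤ/5 ⊕ ℤ/5 ⊕ ℤ/15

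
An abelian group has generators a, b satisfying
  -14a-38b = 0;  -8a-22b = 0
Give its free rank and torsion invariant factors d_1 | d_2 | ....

rank_ℚ(R)=2; free=2−2=0
SNF(R) diag = [2, 2] → torsion [2, 2]

Answer: M ≅ ℤ/2 ⊕ ℤ/2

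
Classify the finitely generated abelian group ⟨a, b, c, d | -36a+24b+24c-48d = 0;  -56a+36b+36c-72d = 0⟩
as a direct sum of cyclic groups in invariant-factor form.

Answer: M ≅ ℤ^2 ⊕ ℤ/4 ⊕ ℤ/12

Derivation:
rank_ℚ(R)=2; free=4−2=2
SNF(R) diag = [4, 12] → torsion [4, 12]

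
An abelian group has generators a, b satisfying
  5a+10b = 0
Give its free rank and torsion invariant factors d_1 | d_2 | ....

Answer: M ≅ ℤ^1 ⊕ ℤ/5

Derivation:
rank_ℚ(R)=1; free=2−1=1
SNF(R) diag = [5] → torsion [5]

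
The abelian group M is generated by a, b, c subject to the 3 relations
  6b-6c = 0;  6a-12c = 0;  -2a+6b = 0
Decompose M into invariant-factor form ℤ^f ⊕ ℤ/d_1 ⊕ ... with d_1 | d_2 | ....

Answer: M ≅ ℤ/2 ⊕ ℤ/6 ⊕ ℤ/6

Derivation:
rank_ℚ(R)=3; free=3−3=0
SNF(R) diag = [2, 6, 6] → torsion [2, 6, 6]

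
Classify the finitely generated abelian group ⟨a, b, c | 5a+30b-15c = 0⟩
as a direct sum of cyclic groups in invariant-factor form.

Answer: M ≅ ℤ^2 ⊕ ℤ/5

Derivation:
rank_ℚ(R)=1; free=3−1=2
SNF(R) diag = [5] → torsion [5]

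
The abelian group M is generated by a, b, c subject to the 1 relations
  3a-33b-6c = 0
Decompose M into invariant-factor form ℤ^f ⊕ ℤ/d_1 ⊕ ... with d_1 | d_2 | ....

rank_ℚ(R)=1; free=3−1=2
SNF(R) diag = [3] → torsion [3]

Answer: M ≅ ℤ^2 ⊕ ℤ/3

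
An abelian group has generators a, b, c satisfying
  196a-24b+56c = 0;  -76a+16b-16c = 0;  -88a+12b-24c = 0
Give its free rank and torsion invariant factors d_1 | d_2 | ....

Answer: M ≅ ℤ/4 ⊕ ℤ/4 ⊕ ℤ/8

Derivation:
rank_ℚ(R)=3; free=3−3=0
SNF(R) diag = [4, 4, 8] → torsion [4, 4, 8]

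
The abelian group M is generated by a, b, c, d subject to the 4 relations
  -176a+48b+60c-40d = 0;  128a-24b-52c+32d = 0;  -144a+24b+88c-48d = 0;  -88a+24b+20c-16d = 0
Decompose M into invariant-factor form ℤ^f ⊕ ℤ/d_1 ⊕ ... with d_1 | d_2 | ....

rank_ℚ(R)=4; free=4−4=0
SNF(R) diag = [4, 8, 8, 24] → torsion [4, 8, 8, 24]

Answer: M ≅ ℤ/4 ⊕ ℤ/8 ⊕ ℤ/8 ⊕ ℤ/24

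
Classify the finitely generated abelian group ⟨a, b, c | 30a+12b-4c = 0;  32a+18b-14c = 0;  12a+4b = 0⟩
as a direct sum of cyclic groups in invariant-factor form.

rank_ℚ(R)=3; free=3−3=0
SNF(R) diag = [2, 2, 4] → torsion [2, 2, 4]

Answer: M ≅ ℤ/2 ⊕ ℤ/2 ⊕ ℤ/4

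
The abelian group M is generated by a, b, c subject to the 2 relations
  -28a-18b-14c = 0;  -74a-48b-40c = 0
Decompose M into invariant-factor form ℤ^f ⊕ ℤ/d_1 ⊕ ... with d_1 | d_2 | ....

Answer: M ≅ ℤ^1 ⊕ ℤ/2 ⊕ ℤ/6

Derivation:
rank_ℚ(R)=2; free=3−2=1
SNF(R) diag = [2, 6] → torsion [2, 6]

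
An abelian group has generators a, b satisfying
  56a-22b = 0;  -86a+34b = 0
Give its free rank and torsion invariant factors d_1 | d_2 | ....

Answer: M ≅ ℤ/2 ⊕ ℤ/6

Derivation:
rank_ℚ(R)=2; free=2−2=0
SNF(R) diag = [2, 6] → torsion [2, 6]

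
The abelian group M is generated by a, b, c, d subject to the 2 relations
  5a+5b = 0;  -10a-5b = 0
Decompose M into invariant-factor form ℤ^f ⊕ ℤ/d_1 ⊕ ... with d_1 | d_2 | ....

Answer: M ≅ ℤ^2 ⊕ ℤ/5 ⊕ ℤ/5

Derivation:
rank_ℚ(R)=2; free=4−2=2
SNF(R) diag = [5, 5] → torsion [5, 5]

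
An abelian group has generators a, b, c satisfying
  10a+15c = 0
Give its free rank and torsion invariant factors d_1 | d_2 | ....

Answer: M ≅ ℤ^2 ⊕ ℤ/5

Derivation:
rank_ℚ(R)=1; free=3−1=2
SNF(R) diag = [5] → torsion [5]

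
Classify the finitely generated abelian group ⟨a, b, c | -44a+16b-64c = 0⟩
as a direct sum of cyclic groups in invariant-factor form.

rank_ℚ(R)=1; free=3−1=2
SNF(R) diag = [4] → torsion [4]

Answer: M ≅ ℤ^2 ⊕ ℤ/4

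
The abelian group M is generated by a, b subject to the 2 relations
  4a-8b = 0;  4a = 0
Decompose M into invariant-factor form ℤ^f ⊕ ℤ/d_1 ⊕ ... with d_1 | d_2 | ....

rank_ℚ(R)=2; free=2−2=0
SNF(R) diag = [4, 8] → torsion [4, 8]

Answer: M ≅ ℤ/4 ⊕ ℤ/8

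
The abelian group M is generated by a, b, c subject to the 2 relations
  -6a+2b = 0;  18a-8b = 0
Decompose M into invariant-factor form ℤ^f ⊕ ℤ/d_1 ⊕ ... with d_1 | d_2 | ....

Answer: M ≅ ℤ^1 ⊕ ℤ/2 ⊕ ℤ/6

Derivation:
rank_ℚ(R)=2; free=3−2=1
SNF(R) diag = [2, 6] → torsion [2, 6]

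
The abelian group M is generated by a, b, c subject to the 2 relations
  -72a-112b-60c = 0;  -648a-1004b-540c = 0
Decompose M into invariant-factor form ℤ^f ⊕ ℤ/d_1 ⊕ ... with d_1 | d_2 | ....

Answer: M ≅ ℤ^1 ⊕ ℤ/4 ⊕ ℤ/12

Derivation:
rank_ℚ(R)=2; free=3−2=1
SNF(R) diag = [4, 12] → torsion [4, 12]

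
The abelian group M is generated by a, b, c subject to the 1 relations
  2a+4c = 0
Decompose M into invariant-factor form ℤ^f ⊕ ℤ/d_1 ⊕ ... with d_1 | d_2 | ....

rank_ℚ(R)=1; free=3−1=2
SNF(R) diag = [2] → torsion [2]

Answer: M ≅ ℤ^2 ⊕ ℤ/2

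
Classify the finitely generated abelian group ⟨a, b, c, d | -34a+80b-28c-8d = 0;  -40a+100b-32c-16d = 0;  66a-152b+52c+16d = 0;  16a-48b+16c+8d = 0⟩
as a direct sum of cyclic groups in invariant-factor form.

Answer: M ≅ ℤ/2 ⊕ ℤ/4 ⊕ ℤ/8 ⊕ ℤ/8

Derivation:
rank_ℚ(R)=4; free=4−4=0
SNF(R) diag = [2, 4, 8, 8] → torsion [2, 4, 8, 8]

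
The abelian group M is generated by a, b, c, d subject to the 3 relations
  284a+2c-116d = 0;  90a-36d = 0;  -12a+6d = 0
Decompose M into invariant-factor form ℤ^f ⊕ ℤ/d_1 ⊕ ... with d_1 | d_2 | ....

Answer: M ≅ ℤ^1 ⊕ ℤ/2 ⊕ ℤ/6 ⊕ ℤ/18

Derivation:
rank_ℚ(R)=3; free=4−3=1
SNF(R) diag = [2, 6, 18] → torsion [2, 6, 18]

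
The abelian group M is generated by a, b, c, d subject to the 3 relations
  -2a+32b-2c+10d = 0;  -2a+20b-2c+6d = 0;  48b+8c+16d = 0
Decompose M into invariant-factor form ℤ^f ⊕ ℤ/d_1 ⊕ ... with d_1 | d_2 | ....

rank_ℚ(R)=3; free=4−3=1
SNF(R) diag = [2, 4, 8] → torsion [2, 4, 8]

Answer: M ≅ ℤ^1 ⊕ ℤ/2 ⊕ ℤ/4 ⊕ ℤ/8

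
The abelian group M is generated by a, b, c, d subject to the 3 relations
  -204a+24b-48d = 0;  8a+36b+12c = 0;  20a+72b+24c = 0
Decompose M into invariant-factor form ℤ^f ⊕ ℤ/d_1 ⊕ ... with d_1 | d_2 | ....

rank_ℚ(R)=3; free=4−3=1
SNF(R) diag = [4, 12, 24] → torsion [4, 12, 24]

Answer: M ≅ ℤ^1 ⊕ ℤ/4 ⊕ ℤ/12 ⊕ ℤ/24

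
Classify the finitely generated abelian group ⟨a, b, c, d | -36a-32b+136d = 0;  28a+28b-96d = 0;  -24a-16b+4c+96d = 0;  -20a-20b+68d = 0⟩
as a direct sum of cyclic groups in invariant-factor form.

rank_ℚ(R)=4; free=4−4=0
SNF(R) diag = [4, 4, 4, 4] → torsion [4, 4, 4, 4]

Answer: M ≅ ℤ/4 ⊕ ℤ/4 ⊕ ℤ/4 ⊕ ℤ/4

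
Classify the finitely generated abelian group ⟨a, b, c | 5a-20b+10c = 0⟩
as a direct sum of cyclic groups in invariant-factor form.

rank_ℚ(R)=1; free=3−1=2
SNF(R) diag = [5] → torsion [5]

Answer: M ≅ ℤ^2 ⊕ ℤ/5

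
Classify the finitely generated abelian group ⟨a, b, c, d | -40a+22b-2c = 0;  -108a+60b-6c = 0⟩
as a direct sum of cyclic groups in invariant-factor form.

rank_ℚ(R)=2; free=4−2=2
SNF(R) diag = [2, 6] → torsion [2, 6]

Answer: M ≅ ℤ^2 ⊕ ℤ/2 ⊕ ℤ/6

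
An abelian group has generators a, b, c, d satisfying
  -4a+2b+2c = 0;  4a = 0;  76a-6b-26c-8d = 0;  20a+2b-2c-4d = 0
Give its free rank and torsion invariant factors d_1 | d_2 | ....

rank_ℚ(R)=4; free=4−4=0
SNF(R) diag = [2, 4, 4, 12] → torsion [2, 4, 4, 12]

Answer: M ≅ ℤ/2 ⊕ ℤ/4 ⊕ ℤ/4 ⊕ ℤ/12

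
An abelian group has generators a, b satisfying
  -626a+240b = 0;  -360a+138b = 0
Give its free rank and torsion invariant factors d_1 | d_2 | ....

Answer: M ≅ ℤ/2 ⊕ ℤ/6

Derivation:
rank_ℚ(R)=2; free=2−2=0
SNF(R) diag = [2, 6] → torsion [2, 6]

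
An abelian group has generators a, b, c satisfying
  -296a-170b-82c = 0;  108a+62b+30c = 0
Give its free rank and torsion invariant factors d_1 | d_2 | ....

rank_ℚ(R)=2; free=3−2=1
SNF(R) diag = [2, 4] → torsion [2, 4]

Answer: M ≅ ℤ^1 ⊕ ℤ/2 ⊕ ℤ/4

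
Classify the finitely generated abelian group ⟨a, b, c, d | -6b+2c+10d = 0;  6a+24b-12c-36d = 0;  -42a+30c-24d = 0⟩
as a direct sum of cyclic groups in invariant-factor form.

Answer: M ≅ ℤ^1 ⊕ ℤ/2 ⊕ ℤ/6 ⊕ ℤ/6

Derivation:
rank_ℚ(R)=3; free=4−3=1
SNF(R) diag = [2, 6, 6] → torsion [2, 6, 6]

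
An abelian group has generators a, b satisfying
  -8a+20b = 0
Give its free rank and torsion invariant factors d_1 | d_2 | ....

rank_ℚ(R)=1; free=2−1=1
SNF(R) diag = [4] → torsion [4]

Answer: M ≅ ℤ^1 ⊕ ℤ/4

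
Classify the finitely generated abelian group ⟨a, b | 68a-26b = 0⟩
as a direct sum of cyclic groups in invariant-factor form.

Answer: M ≅ ℤ^1 ⊕ ℤ/2

Derivation:
rank_ℚ(R)=1; free=2−1=1
SNF(R) diag = [2] → torsion [2]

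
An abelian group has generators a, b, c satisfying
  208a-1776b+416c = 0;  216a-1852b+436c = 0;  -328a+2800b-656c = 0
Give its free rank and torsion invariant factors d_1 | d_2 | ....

rank_ℚ(R)=3; free=3−3=0
SNF(R) diag = [4, 8, 16] → torsion [4, 8, 16]

Answer: M ≅ ℤ/4 ⊕ ℤ/8 ⊕ ℤ/16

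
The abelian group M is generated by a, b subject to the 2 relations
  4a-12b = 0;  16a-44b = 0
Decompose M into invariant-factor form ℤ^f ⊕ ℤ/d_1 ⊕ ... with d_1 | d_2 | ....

rank_ℚ(R)=2; free=2−2=0
SNF(R) diag = [4, 4] → torsion [4, 4]

Answer: M ≅ ℤ/4 ⊕ ℤ/4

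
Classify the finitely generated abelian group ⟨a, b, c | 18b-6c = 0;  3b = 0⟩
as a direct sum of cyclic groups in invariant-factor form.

rank_ℚ(R)=2; free=3−2=1
SNF(R) diag = [3, 6] → torsion [3, 6]

Answer: M ≅ ℤ^1 ⊕ ℤ/3 ⊕ ℤ/6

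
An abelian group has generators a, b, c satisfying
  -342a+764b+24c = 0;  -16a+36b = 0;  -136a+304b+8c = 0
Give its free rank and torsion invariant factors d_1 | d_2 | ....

rank_ℚ(R)=3; free=3−3=0
SNF(R) diag = [2, 4, 8] → torsion [2, 4, 8]

Answer: M ≅ ℤ/2 ⊕ ℤ/4 ⊕ ℤ/8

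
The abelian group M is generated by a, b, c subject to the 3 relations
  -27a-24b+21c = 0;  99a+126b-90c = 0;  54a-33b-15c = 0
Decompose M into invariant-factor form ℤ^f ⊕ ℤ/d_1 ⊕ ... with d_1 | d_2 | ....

Answer: M ≅ ℤ/3 ⊕ ℤ/9 ⊕ ℤ/27

Derivation:
rank_ℚ(R)=3; free=3−3=0
SNF(R) diag = [3, 9, 27] → torsion [3, 9, 27]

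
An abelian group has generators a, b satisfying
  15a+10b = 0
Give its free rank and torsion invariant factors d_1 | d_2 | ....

Answer: M ≅ ℤ^1 ⊕ ℤ/5

Derivation:
rank_ℚ(R)=1; free=2−1=1
SNF(R) diag = [5] → torsion [5]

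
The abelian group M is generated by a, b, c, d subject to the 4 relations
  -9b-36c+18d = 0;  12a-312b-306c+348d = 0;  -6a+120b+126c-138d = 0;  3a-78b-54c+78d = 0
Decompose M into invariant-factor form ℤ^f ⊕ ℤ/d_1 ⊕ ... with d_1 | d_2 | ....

rank_ℚ(R)=4; free=4−4=0
SNF(R) diag = [3, 9, 18, 54] → torsion [3, 9, 18, 54]

Answer: M ≅ ℤ/3 ⊕ ℤ/9 ⊕ ℤ/18 ⊕ ℤ/54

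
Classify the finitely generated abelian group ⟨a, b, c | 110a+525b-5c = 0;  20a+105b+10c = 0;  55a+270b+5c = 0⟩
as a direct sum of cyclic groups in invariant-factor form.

Answer: M ≅ ℤ/5 ⊕ ℤ/15 ⊕ ℤ/15

Derivation:
rank_ℚ(R)=3; free=3−3=0
SNF(R) diag = [5, 15, 15] → torsion [5, 15, 15]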